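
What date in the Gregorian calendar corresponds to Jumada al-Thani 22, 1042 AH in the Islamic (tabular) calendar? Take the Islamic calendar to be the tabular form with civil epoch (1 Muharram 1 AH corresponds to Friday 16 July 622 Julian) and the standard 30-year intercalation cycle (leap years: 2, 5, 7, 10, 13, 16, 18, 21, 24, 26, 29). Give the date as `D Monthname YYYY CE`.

Both dates share Julian Day Number 2317505; in the Gregorian calendar that is 4 January 1633 CE.

4 January 1633 CE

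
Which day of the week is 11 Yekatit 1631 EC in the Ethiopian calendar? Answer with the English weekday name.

Tuesday

This is JDN 2319738 (15 February 1639 Gregorian).
2319738 ≡ 1 (mod 7); counting from Monday = 0 gives Tuesday.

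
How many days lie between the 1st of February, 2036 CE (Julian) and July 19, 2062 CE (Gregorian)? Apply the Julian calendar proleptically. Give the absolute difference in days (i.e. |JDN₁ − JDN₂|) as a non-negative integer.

JDN of the first date = 2464738.
JDN of the second date = 2474390.
|2474390 − 2464738| = 9652.

9652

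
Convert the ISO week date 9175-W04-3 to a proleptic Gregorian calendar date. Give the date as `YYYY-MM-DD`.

9175-01-22

ISO week 1 of 9175 is the week containing the first Thursday of 9175.
Week 4, day 3 (Wednesday) lands on 9175-01-22.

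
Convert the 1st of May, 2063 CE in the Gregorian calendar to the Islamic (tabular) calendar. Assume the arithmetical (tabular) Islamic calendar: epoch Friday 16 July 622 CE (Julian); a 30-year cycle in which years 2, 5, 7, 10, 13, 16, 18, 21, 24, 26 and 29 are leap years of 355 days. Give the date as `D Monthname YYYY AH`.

3 Muharram 1486 AH

Both dates share Julian Day Number 2474676; in the tabular Islamic calendar that is 3 Muharram 1486 AH.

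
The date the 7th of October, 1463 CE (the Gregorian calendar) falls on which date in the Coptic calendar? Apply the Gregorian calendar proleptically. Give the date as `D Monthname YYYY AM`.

30 Thout 1180 AM

Julian Day Number of the source date = 2255689.
Converting JDN 2255689 to the Coptic calendar gives 30 Thout 1180 AM.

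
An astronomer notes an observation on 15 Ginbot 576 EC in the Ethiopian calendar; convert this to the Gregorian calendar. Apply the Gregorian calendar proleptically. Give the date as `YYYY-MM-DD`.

Both dates share Julian Day Number 1934494; in the Gregorian calendar that is 12 May 584 CE.

0584-05-12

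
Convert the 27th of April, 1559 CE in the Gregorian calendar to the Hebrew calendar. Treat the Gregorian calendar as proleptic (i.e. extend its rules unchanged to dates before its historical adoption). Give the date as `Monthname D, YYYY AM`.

Iyar 10, 5319 AM

Julian Day Number of the source date = 2290589.
Converting JDN 2290589 to the Hebrew calendar gives 10 Iyar 5319 AM.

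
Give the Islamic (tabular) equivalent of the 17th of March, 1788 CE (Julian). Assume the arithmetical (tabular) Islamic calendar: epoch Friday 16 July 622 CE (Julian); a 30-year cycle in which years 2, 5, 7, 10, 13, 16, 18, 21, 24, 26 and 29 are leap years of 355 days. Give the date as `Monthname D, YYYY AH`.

Julian Day Number of the source date = 2374201.
Converting JDN 2374201 to the tabular Islamic calendar gives 20 Jumada al-Thani 1202 AH.

Jumada al-Thani 20, 1202 AH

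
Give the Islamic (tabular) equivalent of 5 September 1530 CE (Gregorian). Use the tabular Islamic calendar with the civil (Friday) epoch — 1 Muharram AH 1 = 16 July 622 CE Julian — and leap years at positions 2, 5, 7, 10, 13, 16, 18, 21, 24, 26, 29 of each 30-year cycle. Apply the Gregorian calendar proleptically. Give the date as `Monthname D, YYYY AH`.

Both dates share Julian Day Number 2280128; in the tabular Islamic calendar that is 2 Muharram 937 AH.

Muharram 2, 937 AH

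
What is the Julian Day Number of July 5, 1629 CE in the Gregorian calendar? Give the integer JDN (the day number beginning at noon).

JDN 2451545 is 1 January 2000 CE (Gregorian); the target day is −135319 days from there, so JDN = 2316226.

2316226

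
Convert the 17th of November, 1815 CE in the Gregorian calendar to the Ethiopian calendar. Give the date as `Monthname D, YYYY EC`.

Hidar 8, 1808 EC

Julian Day Number of the source date = 2384295.
Converting JDN 2384295 to the Ethiopian calendar gives 8 Hidar 1808 EC.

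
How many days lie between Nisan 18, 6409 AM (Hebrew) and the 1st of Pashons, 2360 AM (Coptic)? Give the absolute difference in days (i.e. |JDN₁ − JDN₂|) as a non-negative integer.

JDN of the first date = 2688699.
JDN of the second date = 2686895.
|2686895 − 2688699| = 1804.

1804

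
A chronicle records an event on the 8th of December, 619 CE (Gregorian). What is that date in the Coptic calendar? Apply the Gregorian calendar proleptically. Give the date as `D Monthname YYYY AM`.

8 Koiak 336 AM

Julian Day Number of the source date = 1947486.
Converting JDN 1947486 to the Coptic calendar gives 8 Koiak 336 AM.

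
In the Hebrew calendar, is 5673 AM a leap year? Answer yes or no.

yes

Hebrew year 5673 is year 11 of its 19-year Metonic cycle; leap years are at positions 3, 6, 8, 11, 14, 17, 19, so it is a leap year (13 months).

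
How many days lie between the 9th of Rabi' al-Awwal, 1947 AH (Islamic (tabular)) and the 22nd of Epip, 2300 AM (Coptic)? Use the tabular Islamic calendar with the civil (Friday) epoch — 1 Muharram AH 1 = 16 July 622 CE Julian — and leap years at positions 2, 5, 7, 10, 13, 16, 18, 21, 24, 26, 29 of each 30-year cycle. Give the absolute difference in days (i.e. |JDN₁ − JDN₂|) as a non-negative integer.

First date → JDN 2638105; second date → JDN 2665061.
The interval is |2638105 − 2665061| = 26956 days.

26956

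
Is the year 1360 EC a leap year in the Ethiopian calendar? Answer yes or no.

no

1360 mod 4 = 0; in the Ethiopian calendar a year is leap when year mod 4 = 3, so it is a common year.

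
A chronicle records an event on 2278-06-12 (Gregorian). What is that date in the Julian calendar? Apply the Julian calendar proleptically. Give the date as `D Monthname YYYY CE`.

At this point the Julian calendar is 15 days behind the Gregorian.
12 June 2278 Gregorian − 15 days → 28 May 2278 Julian.

28 May 2278 CE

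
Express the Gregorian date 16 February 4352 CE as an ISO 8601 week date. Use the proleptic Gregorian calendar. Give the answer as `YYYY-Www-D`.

The weekday is Saturday (ISO weekday 6).
That Saturday belongs to ISO week 7 of ISO year 4352.

4352-W07-6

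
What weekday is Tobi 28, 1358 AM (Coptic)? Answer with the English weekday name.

Sunday

In the Gregorian calendar this is 2 February 1642 (JDN 2320821).
JDN 2320821 mod 7 = 6, and JDN 0 was a Monday, so this is a Sunday.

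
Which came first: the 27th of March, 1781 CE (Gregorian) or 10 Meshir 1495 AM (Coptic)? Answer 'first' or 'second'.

Converting both to JDN: 2371643 vs 2370872; the smaller is the second.

second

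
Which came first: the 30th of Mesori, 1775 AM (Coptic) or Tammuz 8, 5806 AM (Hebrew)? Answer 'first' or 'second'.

First date → JDN 2473342; second date → JDN 2468539.
JDN 2468539 < JDN 2473342, so the second date is earlier.

second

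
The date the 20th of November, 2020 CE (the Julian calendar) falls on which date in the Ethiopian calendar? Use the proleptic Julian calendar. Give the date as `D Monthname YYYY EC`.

The source date corresponds to 3 December 2020 in the Gregorian calendar (JDN 2459187).
That day falls on 24 Hidar 2013 EC in the Ethiopian calendar.

24 Hidar 2013 EC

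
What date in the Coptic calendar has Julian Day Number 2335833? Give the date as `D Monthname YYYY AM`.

The Gregorian equivalent of JDN 2335833 is 11 March 1683.
In the Coptic calendar that day is 5 Paremhat 1399 AM.

5 Paremhat 1399 AM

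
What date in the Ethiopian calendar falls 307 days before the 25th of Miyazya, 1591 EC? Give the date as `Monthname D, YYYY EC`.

Counting 307 days back from JDN 2305202 reaches JDN 2304895, which is Sene 23, 1590 EC.

Sene 23, 1590 EC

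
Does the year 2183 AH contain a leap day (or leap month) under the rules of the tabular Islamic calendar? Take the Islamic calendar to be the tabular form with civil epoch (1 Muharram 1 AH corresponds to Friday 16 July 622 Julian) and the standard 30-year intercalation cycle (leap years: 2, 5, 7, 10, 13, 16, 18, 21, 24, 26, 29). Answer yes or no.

no

Year 2183 AH is year 23 of its 30-year cycle; leap positions are 2, 5, 7, 10, 13, 16, 18, 21, 24, 26, 29, so it is a common year (354 days).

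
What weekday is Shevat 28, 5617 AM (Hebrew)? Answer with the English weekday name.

Sunday

Equivalently 22 February 1857 Gregorian, JDN 2399368.
JDN 2399368 mod 7 = 6, and JDN 0 was a Monday, so this is a Sunday.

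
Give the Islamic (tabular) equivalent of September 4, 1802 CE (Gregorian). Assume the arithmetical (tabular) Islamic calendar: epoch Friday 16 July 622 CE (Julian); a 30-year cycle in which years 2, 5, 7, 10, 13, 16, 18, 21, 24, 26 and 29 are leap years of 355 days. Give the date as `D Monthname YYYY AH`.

Both dates share Julian Day Number 2379473; in the tabular Islamic calendar that is 6 Jumada al-Awwal 1217 AH.

6 Jumada al-Awwal 1217 AH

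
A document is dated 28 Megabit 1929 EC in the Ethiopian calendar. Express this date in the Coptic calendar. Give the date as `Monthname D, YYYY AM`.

Both dates share Julian Day Number 2428630; in the Coptic calendar that is 28 Paremhat 1653 AM.

Paremhat 28, 1653 AM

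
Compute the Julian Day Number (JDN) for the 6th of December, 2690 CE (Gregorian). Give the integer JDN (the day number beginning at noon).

JDN 2451545 is 1 January 2000 CE (Gregorian); the target day is +252357 days from there, so JDN = 2703902.

2703902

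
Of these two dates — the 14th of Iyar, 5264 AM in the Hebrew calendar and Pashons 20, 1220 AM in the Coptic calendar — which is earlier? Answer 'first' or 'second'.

first

The two dates have Julian Day Numbers 2270512 and 2270529 respectively.
Since 2270512 < 2270529, the first date comes first.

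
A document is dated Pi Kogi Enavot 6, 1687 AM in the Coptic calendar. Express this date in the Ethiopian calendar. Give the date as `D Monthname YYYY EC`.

6 Pagume 1963 EC

Julian Day Number of the source date = 2441206.
Converting JDN 2441206 to the Ethiopian calendar gives 6 Pagume 1963 EC.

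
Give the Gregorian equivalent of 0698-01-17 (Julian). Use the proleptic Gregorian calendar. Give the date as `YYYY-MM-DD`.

The Julian–Gregorian offset here is 3 days (Julian trailing).
17 January 698 Julian + 3 days → 20 January 698 Gregorian.

0698-01-20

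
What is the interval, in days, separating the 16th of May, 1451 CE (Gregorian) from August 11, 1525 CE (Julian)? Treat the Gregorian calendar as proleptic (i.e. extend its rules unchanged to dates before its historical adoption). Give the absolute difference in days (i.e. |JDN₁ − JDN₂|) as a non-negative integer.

First date → JDN 2251162; second date → JDN 2278287.
The interval is |2251162 − 2278287| = 27125 days.

27125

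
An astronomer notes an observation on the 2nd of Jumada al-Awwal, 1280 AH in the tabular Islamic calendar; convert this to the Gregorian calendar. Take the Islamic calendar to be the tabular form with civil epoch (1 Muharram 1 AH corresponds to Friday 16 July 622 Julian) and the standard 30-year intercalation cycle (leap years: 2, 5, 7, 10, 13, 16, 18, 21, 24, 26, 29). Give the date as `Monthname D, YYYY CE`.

October 15, 1863 CE

Julian Day Number of the source date = 2401794.
Converting JDN 2401794 to the Gregorian calendar gives 15 October 1863 CE.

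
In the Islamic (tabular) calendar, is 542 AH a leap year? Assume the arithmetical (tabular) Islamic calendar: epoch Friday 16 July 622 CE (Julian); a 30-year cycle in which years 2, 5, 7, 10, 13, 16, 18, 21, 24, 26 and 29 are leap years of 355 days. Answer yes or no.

yes

Year 542 AH is year 2 of its 30-year cycle; leap positions are 2, 5, 7, 10, 13, 16, 18, 21, 24, 26, 29, so it is a leap year (355 days).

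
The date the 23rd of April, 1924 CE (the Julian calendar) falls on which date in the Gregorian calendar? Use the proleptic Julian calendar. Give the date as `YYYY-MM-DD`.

1924-05-06

For dates in this range the Gregorian date is 13 days ahead of the Julian.
23 April 1924 Julian + 13 days → 6 May 1924 Gregorian.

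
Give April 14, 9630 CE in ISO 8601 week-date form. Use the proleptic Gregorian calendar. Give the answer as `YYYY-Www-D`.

The weekday is Sunday (ISO weekday 7).
That Sunday belongs to ISO week 15 of ISO year 9630.

9630-W15-7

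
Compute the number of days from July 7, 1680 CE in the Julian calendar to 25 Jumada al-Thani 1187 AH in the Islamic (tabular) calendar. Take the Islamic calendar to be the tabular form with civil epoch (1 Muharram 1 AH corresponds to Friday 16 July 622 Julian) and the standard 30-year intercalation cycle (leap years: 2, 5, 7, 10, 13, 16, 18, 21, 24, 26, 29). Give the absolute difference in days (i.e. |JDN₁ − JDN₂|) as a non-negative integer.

First date → JDN 2334866; second date → JDN 2368891.
The interval is |2334866 − 2368891| = 34025 days.

34025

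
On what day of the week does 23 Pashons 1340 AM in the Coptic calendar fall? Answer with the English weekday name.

This is JDN 2314362 (28 May 1624 Gregorian).
JDN 2314362 mod 7 = 1, and JDN 0 was a Monday, so this is a Tuesday.

Tuesday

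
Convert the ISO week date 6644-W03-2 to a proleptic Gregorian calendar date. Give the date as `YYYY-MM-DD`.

ISO week 1 of 6644 is the week containing the first Thursday of 6644.
Week 3, day 2 (Tuesday) lands on 6644-01-16.

6644-01-16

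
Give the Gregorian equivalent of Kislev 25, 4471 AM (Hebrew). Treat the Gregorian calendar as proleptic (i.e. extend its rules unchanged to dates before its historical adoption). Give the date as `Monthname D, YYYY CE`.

Julian Day Number of the source date = 1980710.
Converting JDN 1980710 to the Gregorian calendar gives 25 November 710 CE.

November 25, 710 CE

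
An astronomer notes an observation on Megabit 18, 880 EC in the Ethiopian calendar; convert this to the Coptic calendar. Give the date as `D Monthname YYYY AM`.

The source date corresponds to 18 March 888 in the proleptic Gregorian calendar (JDN 2045473).
That day falls on 18 Paremhat 604 AM in the Coptic calendar.

18 Paremhat 604 AM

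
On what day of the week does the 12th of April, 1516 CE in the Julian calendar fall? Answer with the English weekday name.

In the proleptic Gregorian calendar this is 22 April 1516 (JDN 2274879).
Since JDN mod 7 = 5 (0 = Monday), the day is Saturday.

Saturday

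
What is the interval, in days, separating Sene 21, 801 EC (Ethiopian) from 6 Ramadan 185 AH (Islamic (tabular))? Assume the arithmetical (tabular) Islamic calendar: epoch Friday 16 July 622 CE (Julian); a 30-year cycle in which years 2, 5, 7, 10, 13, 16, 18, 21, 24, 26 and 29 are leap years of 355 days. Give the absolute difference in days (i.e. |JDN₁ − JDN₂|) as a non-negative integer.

2827

First date → JDN 2016711; second date → JDN 2013884.
The interval is |2016711 − 2013884| = 2827 days.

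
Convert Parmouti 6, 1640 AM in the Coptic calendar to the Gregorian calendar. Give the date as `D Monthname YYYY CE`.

Julian Day Number of the source date = 2423890.
Converting JDN 2423890 to the Gregorian calendar gives 14 April 1924 CE.

14 April 1924 CE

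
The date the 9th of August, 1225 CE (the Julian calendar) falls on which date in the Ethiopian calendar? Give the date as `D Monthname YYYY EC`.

Julian Day Number of the source date = 2168710.
Converting JDN 2168710 to the Ethiopian calendar gives 16 Nehase 1217 EC.

16 Nehase 1217 EC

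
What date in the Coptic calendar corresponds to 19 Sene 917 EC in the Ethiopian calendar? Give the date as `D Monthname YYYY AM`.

Julian Day Number of the source date = 2059078.
Converting JDN 2059078 to the Coptic calendar gives 19 Paoni 641 AM.

19 Paoni 641 AM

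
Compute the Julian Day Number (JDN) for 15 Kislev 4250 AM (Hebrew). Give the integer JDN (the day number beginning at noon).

Equivalently 25 November 489 (proleptic Gregorian).
JDN 2400001 is 17 November 1858 CE (Gregorian), MJD 0; the target day is −500008 days from there, so JDN = 1899993.

1899993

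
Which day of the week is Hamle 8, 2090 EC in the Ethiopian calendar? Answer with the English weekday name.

Tuesday

Equivalently 15 July 2098 Gregorian, JDN 2487535.
2487535 ≡ 1 (mod 7); counting from Monday = 0 gives Tuesday.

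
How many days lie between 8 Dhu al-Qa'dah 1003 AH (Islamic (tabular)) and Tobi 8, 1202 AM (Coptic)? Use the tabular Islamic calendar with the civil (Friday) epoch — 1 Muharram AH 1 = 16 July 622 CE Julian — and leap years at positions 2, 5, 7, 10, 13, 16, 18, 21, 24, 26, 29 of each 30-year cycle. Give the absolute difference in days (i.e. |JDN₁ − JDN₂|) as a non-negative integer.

JDN of the first date = 2303817.
JDN of the second date = 2263822.
|2263822 − 2303817| = 39995.

39995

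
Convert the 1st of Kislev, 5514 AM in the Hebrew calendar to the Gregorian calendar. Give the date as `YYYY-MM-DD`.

1753-11-27

Both dates share Julian Day Number 2361661; in the Gregorian calendar that is 27 November 1753 CE.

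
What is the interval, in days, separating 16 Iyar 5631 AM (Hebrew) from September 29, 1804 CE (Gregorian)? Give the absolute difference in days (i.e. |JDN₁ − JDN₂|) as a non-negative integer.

JDN of the first date = 2404555.
JDN of the second date = 2380229.
|2380229 − 2404555| = 24326.

24326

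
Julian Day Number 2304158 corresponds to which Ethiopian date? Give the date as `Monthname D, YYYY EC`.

Sene 16, 1588 EC

The Gregorian equivalent of JDN 2304158 is 20 June 1596.
In the Ethiopian calendar that day is Sene 16, 1588 EC.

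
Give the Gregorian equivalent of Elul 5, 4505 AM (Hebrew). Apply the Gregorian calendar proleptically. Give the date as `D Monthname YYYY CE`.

Both dates share Julian Day Number 1993389; in the Gregorian calendar that is 12 August 745 CE.

12 August 745 CE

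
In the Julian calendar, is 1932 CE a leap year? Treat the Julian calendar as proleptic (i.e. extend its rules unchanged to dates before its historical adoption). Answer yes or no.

1932 mod 4 = 0, so it is a leap year in the Julian calendar.

yes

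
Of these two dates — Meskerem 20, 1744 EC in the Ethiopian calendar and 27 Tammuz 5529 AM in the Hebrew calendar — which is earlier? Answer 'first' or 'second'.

first

Converting both to JDN: 2360871 vs 2367387; the smaller is the first.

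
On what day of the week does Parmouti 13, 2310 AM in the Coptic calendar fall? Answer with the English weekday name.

This is JDN 2668614 (25 April 2594 Gregorian).
JDN 2668614 mod 7 = 4, and JDN 0 was a Monday, so this is a Friday.

Friday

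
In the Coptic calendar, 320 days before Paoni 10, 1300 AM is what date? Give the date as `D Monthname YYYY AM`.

26 Epip 1299 AM

Counting 320 days back from JDN 2299769 reaches JDN 2299449, which is 26 Epip 1299 AM.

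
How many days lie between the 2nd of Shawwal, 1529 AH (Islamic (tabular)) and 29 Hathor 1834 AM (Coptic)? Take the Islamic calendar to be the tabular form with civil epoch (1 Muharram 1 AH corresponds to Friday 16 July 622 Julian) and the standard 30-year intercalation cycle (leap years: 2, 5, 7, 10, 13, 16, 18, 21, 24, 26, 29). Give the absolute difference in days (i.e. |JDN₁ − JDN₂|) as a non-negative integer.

4442

First date → JDN 2490179; second date → JDN 2494621.
The interval is |2490179 − 2494621| = 4442 days.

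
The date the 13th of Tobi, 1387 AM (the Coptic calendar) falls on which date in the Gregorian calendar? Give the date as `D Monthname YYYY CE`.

18 January 1671 CE

Both dates share Julian Day Number 2331398; in the Gregorian calendar that is 18 January 1671 CE.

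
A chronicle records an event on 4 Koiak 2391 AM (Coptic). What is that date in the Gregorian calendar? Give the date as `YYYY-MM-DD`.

Both dates share Julian Day Number 2698070; in the Gregorian calendar that is 18 December 2674 CE.

2674-12-18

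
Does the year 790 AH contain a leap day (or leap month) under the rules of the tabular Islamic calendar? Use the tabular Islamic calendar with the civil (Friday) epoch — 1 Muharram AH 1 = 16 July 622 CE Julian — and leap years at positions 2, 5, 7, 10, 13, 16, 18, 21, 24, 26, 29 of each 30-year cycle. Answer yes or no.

yes

Year 790 AH is year 10 of its 30-year cycle; leap positions are 2, 5, 7, 10, 13, 16, 18, 21, 24, 26, 29, so it is a leap year (355 days).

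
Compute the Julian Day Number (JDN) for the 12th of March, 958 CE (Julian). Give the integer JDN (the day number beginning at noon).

In the proleptic Gregorian calendar the same day is 17 March 958.
JDN 2400001 is 17 November 1858 CE (Gregorian), MJD 0; the target day is −328963 days from there, so JDN = 2071038.

2071038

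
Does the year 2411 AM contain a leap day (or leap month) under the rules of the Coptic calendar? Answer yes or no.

yes

2411 mod 4 = 3; in the Coptic calendar a year is leap when year mod 4 = 3, so it is a leap year.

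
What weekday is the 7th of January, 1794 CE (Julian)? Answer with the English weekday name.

This is JDN 2376323 (18 January 1794 Gregorian).
JDN 2376323 mod 7 = 5, and JDN 0 was a Monday, so this is a Saturday.

Saturday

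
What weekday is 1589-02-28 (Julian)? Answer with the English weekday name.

This is JDN 2301499 (10 March 1589 Gregorian).
Since JDN mod 7 = 4 (0 = Monday), the day is Friday.

Friday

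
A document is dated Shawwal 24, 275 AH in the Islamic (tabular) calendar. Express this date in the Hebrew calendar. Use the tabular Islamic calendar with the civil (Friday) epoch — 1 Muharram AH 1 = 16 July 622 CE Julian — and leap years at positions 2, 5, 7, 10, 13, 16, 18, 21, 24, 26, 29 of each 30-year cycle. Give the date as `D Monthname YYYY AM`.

Julian Day Number of the source date = 2045825.
Converting JDN 2045825 to the Hebrew calendar gives 25 Adar 4649 AM.

25 Adar 4649 AM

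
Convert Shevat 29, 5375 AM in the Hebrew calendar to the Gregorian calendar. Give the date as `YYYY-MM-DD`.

Both dates share Julian Day Number 2310955; in the Gregorian calendar that is 29 January 1615 CE.

1615-01-29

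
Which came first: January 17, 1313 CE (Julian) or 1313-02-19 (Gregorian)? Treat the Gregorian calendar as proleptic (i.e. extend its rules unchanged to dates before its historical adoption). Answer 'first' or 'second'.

first

The two dates have Julian Day Numbers 2200648 and 2200673 respectively.
Since 2200648 < 2200673, the first date comes first.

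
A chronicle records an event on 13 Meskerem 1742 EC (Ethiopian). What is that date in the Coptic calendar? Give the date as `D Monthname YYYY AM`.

The source date corresponds to 21 September 1749 in the Gregorian calendar (JDN 2360133).
That day falls on 13 Thout 1466 AM in the Coptic calendar.

13 Thout 1466 AM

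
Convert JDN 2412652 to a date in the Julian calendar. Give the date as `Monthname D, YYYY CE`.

JDN 2412652 is 7 July 1893 in the Gregorian calendar.
In the Julian calendar that day is June 25, 1893 CE.

June 25, 1893 CE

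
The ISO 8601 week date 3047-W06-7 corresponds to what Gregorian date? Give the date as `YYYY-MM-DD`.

3047-02-14

ISO week 1 of 3047 is the week containing the first Thursday of 3047.
Week 6, day 7 (Sunday) lands on 3047-02-14.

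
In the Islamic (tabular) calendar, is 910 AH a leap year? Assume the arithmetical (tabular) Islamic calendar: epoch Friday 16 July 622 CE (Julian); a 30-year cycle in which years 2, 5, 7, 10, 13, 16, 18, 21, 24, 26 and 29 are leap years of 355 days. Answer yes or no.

Year 910 AH is year 10 of its 30-year cycle; leap positions are 2, 5, 7, 10, 13, 16, 18, 21, 24, 26, 29, so it is a leap year (355 days).

yes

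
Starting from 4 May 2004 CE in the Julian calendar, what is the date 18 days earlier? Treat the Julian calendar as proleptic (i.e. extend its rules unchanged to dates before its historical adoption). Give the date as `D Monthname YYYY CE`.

16 April 2004 CE

Counting 18 days back from JDN 2453143 reaches JDN 2453125, which is 16 April 2004 CE.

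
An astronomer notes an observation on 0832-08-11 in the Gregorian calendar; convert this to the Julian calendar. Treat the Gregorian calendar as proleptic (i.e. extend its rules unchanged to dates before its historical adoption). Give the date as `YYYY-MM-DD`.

For dates in this range the Gregorian date is 4 days ahead of the Julian.
11 August 832 Gregorian − 4 days → 7 August 832 Julian.

0832-08-07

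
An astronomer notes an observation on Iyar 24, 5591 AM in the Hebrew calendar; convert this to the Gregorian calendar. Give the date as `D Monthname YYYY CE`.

Julian Day Number of the source date = 2389945.
Converting JDN 2389945 to the Gregorian calendar gives 7 May 1831 CE.

7 May 1831 CE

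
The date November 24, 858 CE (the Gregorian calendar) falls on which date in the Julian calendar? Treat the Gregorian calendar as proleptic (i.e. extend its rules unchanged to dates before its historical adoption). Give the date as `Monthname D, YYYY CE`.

The Julian–Gregorian offset here is 4 days (Julian trailing).
24 November 858 Gregorian − 4 days → 20 November 858 Julian.

November 20, 858 CE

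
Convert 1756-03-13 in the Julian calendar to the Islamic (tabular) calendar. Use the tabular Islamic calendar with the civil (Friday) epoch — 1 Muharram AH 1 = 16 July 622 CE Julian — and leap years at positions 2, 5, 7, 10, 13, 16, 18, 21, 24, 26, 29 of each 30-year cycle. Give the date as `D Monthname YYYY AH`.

Julian Day Number of the source date = 2362509.
Converting JDN 2362509 to the tabular Islamic calendar gives 22 Jumada al-Thani 1169 AH.

22 Jumada al-Thani 1169 AH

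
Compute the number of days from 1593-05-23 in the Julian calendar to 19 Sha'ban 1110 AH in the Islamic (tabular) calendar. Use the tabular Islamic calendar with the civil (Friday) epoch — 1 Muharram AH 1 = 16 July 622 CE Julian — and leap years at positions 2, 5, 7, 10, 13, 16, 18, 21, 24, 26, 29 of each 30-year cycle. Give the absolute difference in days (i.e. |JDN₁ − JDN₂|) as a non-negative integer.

JDN of the first date = 2303044.
JDN of the second date = 2341658.
|2341658 − 2303044| = 38614.

38614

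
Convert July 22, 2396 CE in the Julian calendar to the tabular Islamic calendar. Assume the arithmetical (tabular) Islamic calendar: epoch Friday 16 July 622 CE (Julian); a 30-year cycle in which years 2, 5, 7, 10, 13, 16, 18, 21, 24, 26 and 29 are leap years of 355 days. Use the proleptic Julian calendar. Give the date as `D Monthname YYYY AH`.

Julian Day Number of the source date = 2596400.
Converting JDN 2596400 to the tabular Islamic calendar gives 2 Rajab 1829 AH.

2 Rajab 1829 AH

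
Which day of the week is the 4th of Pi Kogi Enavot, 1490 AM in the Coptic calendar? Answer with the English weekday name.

This is JDN 2369250 (7 September 1774 Gregorian).
2369250 ≡ 2 (mod 7); counting from Monday = 0 gives Wednesday.

Wednesday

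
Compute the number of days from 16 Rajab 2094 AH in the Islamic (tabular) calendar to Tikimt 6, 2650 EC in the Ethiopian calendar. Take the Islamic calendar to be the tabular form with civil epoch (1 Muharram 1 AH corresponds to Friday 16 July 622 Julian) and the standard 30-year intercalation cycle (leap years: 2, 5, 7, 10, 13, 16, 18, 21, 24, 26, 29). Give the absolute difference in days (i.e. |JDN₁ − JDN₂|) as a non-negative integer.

First date → JDN 2690321; second date → JDN 2691803.
The interval is |2690321 − 2691803| = 1482 days.

1482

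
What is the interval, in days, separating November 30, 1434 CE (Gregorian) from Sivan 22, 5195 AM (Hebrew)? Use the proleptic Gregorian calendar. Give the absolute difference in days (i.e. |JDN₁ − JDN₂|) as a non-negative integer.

JDN of the first date = 2245151.
JDN of the second date = 2245361.
|2245361 − 2245151| = 210.

210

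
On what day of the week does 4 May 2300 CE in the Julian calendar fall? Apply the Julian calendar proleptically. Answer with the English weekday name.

Sunday

This is JDN 2561257 (20 May 2300 Gregorian).
JDN 2561257 mod 7 = 6, and JDN 0 was a Monday, so this is a Sunday.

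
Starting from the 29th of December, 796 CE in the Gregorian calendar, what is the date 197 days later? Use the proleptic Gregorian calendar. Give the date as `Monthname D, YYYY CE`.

July 14, 797 CE

JDN of the 29th of December, 796 CE = 2012156.
2012156 + 197 = 2012353.
JDN 2012353 in the Gregorian calendar is July 14, 797 CE.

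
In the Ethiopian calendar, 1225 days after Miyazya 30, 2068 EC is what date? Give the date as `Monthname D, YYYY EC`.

The starting date is JDN 2479432; 2479432 + 1225 = 2480657.
JDN 2480657 corresponds to Meskerem 4, 2072 EC.

Meskerem 4, 2072 EC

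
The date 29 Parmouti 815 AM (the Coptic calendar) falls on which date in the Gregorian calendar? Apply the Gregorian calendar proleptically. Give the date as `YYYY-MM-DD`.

1099-04-30

Both dates share Julian Day Number 2122581; in the Gregorian calendar that is 30 April 1099 CE.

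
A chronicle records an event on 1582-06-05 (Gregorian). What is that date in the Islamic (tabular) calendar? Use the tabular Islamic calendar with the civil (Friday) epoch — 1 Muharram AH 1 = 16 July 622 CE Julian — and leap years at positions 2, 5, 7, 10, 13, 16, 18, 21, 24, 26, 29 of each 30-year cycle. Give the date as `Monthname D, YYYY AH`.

Both dates share Julian Day Number 2299029; in the tabular Islamic calendar that is 3 Jumada al-Awwal 990 AH.

Jumada al-Awwal 3, 990 AH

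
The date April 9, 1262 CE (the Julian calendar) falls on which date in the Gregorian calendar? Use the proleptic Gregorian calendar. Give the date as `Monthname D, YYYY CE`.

For dates in this range the Gregorian date is 7 days ahead of the Julian.
9 April 1262 Julian + 7 days → 16 April 1262 Gregorian.

April 16, 1262 CE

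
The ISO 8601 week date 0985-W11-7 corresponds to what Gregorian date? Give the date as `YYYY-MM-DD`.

ISO week 1 of 985 is the week containing the first Thursday of 985.
Week 11, day 7 (Sunday) lands on 0985-03-20.

0985-03-20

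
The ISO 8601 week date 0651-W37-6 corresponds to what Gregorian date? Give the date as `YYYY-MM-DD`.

ISO week 1 of 651 is the week containing the first Thursday of 651.
Week 37, day 6 (Saturday) lands on 0651-09-13.

0651-09-13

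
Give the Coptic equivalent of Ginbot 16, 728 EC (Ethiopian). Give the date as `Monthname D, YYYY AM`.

The source date corresponds to 15 May 736 in the proleptic Gregorian calendar (JDN 1990013).
That day falls on 16 Pashons 452 AM in the Coptic calendar.

Pashons 16, 452 AM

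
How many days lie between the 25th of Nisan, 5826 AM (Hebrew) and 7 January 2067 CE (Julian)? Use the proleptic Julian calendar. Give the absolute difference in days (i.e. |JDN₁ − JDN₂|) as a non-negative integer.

First date → JDN 2475761; second date → JDN 2476036.
The interval is |2475761 − 2476036| = 275 days.

275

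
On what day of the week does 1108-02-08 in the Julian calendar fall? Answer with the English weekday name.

Saturday

This is JDN 2125793 (15 February 1108 Gregorian).
Since JDN mod 7 = 5 (0 = Monday), the day is Saturday.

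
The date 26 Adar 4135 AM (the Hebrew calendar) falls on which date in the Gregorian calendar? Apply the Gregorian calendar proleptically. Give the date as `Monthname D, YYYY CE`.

Both dates share Julian Day Number 1858100; in the Gregorian calendar that is 16 March 375 CE.

March 16, 375 CE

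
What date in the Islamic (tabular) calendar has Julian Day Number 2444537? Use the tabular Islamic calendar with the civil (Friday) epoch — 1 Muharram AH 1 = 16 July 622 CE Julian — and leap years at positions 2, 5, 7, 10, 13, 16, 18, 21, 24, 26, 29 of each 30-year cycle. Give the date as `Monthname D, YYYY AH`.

The Gregorian equivalent of JDN 2444537 is 24 October 1980.
In the tabular Islamic calendar that day is Dhu al-Hijjah 14, 1400 AH.

Dhu al-Hijjah 14, 1400 AH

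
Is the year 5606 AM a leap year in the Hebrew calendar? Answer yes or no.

Hebrew year 5606 is year 1 of its 19-year Metonic cycle; leap years are at positions 3, 6, 8, 11, 14, 17, 19, so it is a common year (12 months).

no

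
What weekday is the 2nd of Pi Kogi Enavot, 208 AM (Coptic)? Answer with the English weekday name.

This is JDN 1900998 (26 August 492 Gregorian).
Since JDN mod 7 = 1 (0 = Monday), the day is Tuesday.

Tuesday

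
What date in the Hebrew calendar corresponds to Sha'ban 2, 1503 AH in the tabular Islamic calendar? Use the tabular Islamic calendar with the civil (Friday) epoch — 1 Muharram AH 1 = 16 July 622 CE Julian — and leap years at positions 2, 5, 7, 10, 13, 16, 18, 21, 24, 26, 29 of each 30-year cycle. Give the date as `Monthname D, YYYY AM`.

Sivan 4, 5840 AM

Both dates share Julian Day Number 2480907; in the Hebrew calendar that is 4 Sivan 5840 AM.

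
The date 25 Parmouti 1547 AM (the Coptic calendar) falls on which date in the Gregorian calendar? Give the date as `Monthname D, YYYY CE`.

Julian Day Number of the source date = 2389940.
Converting JDN 2389940 to the Gregorian calendar gives 2 May 1831 CE.

May 2, 1831 CE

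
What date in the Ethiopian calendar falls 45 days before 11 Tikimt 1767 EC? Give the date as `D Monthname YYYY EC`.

1 Pagume 1766 EC

Counting 45 days back from JDN 2369292 reaches JDN 2369247, which is 1 Pagume 1766 EC.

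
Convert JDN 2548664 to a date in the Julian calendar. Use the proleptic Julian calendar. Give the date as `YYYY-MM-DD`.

2265-11-11

JDN 2548664 is 26 November 2265 in the Gregorian calendar.
In the Julian calendar that day is 2265-11-11.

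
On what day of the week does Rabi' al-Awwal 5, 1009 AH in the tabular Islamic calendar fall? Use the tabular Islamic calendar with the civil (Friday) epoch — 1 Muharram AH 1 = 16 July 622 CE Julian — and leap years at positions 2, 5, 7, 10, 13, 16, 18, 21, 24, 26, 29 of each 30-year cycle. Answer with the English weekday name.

Equivalently 14 September 1600 Gregorian, JDN 2305705.
Since JDN mod 7 = 3 (0 = Monday), the day is Thursday.

Thursday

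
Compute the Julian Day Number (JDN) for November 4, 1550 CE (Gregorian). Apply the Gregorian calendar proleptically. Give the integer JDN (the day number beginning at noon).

JDN 2299161 is 15 October 1582 CE (Gregorian); the target day is −11668 days from there, so JDN = 2287493.

2287493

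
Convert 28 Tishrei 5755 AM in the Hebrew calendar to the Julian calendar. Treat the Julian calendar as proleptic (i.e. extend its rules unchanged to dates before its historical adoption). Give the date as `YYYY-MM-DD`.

The source date corresponds to 3 October 1994 in the Gregorian calendar (JDN 2449629).
That day falls on 20 September 1994 CE in the Julian calendar.

1994-09-20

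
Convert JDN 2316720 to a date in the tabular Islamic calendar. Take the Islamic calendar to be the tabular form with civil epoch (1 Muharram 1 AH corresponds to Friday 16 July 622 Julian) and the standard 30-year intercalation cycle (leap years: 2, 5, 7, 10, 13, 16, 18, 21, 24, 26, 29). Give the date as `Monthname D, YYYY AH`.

The Gregorian equivalent of JDN 2316720 is 11 November 1630.
In the tabular Islamic calendar that day is Rabi' al-Thani 5, 1040 AH.

Rabi' al-Thani 5, 1040 AH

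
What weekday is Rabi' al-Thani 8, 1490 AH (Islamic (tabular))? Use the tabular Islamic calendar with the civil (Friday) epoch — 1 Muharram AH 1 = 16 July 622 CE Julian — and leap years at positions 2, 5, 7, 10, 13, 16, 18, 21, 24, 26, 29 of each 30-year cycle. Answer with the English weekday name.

This is JDN 2476188 (21 June 2067 Gregorian).
Since JDN mod 7 = 1 (0 = Monday), the day is Tuesday.

Tuesday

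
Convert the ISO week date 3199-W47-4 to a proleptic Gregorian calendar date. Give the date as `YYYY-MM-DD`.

ISO week 1 of 3199 is the week containing the first Thursday of 3199.
Week 47, day 4 (Thursday) lands on 3199-11-25.

3199-11-25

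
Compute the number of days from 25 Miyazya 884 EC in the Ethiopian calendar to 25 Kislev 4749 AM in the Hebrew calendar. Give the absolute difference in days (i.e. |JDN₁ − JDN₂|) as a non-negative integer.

First date → JDN 2046971; second date → JDN 2082266.
The interval is |2046971 − 2082266| = 35295 days.

35295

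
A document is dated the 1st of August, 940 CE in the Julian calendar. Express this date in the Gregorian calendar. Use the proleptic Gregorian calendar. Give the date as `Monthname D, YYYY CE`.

For dates in this range the Gregorian date is 5 days ahead of the Julian.
1 August 940 Julian + 5 days → 6 August 940 Gregorian.

August 6, 940 CE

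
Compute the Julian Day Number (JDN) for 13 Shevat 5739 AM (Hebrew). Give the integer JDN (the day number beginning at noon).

Equivalently 10 February 1979 (Gregorian).
JDN 2451545 is 1 January 2000 CE (Gregorian); the target day is −7630 days from there, so JDN = 2443915.

2443915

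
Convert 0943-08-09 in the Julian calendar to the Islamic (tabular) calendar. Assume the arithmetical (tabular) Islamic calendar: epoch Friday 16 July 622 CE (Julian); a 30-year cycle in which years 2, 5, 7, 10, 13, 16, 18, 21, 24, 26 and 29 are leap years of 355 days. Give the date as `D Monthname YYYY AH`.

4 Dhu al-Hijjah 331 AH

Both dates share Julian Day Number 2065709; in the tabular Islamic calendar that is 4 Dhu al-Hijjah 331 AH.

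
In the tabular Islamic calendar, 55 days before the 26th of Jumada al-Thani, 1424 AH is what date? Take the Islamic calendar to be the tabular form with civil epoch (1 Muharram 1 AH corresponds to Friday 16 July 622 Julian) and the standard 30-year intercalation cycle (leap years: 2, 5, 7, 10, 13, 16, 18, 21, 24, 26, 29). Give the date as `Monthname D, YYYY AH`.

The starting date is JDN 2452877; 2452877 − 55 = 2452822.
JDN 2452822 corresponds to Jumada al-Awwal 1, 1424 AH.

Jumada al-Awwal 1, 1424 AH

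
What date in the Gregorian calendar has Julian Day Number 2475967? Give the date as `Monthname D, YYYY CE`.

Counting from JDN 2299161 = 15 Oct 1582 gives an offset of 176806 days.

November 12, 2066 CE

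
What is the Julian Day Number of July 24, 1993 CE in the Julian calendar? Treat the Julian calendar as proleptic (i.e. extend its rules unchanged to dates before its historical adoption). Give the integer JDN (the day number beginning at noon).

In the Gregorian calendar the same day is 6 August 1993.
JDN 2451545 is 1 January 2000 CE (Gregorian); the target day is −2339 days from there, so JDN = 2449206.

2449206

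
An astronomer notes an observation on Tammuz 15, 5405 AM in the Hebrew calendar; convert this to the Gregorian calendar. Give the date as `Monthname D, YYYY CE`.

July 9, 1645 CE

Julian Day Number of the source date = 2322074.
Converting JDN 2322074 to the Gregorian calendar gives 9 July 1645 CE.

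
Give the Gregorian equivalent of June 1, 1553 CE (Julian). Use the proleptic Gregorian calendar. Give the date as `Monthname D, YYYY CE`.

June 11, 1553 CE

For dates in this range the Gregorian date is 10 days ahead of the Julian.
1 June 1553 Julian + 10 days → 11 June 1553 Gregorian.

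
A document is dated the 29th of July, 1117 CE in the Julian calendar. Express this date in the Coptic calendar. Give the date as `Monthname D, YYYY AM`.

Mesori 5, 833 AM

Julian Day Number of the source date = 2129252.
Converting JDN 2129252 to the Coptic calendar gives 5 Mesori 833 AM.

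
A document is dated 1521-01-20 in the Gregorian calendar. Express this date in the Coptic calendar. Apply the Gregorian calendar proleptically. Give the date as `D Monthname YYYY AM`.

Both dates share Julian Day Number 2276613; in the Coptic calendar that is 15 Tobi 1237 AM.

15 Tobi 1237 AM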